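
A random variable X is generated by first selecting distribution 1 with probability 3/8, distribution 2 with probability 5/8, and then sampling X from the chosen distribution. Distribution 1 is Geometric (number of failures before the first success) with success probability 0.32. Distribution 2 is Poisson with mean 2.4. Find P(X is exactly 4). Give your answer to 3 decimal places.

0.104

Conditional on each component, P(X = 4): 1: 0.0684204; 2: 0.125408.
By total probability, P(X = 4) = 0.375·0.0684204 + 0.625·0.125408 = 0.104038.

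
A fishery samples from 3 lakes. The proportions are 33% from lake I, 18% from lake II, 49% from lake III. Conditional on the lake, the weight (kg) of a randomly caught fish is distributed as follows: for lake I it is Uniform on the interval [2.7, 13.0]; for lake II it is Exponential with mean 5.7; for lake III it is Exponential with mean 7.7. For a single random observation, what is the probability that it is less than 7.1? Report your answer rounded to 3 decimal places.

0.564

Conditional on each lake, P(X < 7.1): I: 0.427184; II: 0.712236; III: 0.602308.
By total probability, P(X < 7.1) = 0.33·0.427184 + 0.18·0.712236 + 0.49·0.602308 = 0.564304.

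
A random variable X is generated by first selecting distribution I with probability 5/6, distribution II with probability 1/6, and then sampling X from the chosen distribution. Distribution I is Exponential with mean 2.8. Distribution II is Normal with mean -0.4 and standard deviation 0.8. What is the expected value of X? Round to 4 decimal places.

Component means — I: 2.8; II: -0.4.
E[X] = 0.833333·2.8 + 0.166667·-0.4 = 2.26667.

2.2667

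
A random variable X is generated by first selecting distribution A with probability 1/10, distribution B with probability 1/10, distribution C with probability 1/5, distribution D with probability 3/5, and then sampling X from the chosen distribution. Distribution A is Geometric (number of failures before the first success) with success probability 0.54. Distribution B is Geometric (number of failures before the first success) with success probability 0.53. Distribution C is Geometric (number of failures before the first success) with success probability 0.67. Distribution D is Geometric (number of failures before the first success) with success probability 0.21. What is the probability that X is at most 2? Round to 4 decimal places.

Conditional on each component, P(X ≤ 2): A: 0.902664; B: 0.896177; C: 0.964063; D: 0.506961.
By total probability, P(X ≤ 2) = 0.1·0.902664 + 0.1·0.896177 + 0.2·0.964063 + 0.6·0.506961 = 0.676873.

0.6769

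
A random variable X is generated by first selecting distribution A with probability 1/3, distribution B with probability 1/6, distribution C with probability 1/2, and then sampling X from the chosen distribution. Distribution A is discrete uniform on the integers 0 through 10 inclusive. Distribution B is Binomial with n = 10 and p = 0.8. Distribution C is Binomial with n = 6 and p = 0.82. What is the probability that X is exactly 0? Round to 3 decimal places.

Conditional on each component, P(X = 0): A: 0.0909091; B: 1.024e-07; C: 3.40122e-05.
By total probability, P(X = 0) = 0.333333·0.0909091 + 0.166667·1.024e-07 + 0.5·3.40122e-05 = 0.0303201.

0.030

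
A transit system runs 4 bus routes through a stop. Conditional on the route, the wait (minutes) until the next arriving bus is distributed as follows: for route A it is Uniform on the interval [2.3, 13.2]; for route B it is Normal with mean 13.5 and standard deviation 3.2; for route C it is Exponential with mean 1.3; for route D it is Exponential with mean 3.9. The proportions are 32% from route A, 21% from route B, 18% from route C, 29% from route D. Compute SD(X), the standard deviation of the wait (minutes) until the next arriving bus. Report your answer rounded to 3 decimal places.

Per component, A: μ=7.75, E[X²]=69.9633; B: μ=13.5, E[X²]=192.49; C: μ=1.3, E[X²]=3.38; D: μ=3.9, E[X²]=30.42.
E[X] = 0.32·7.75 + 0.21·13.5 + 0.18·1.3 + 0.29·3.9 = 6.68.
E[X²] = 0.32·69.9633 + 0.21·192.49 + 0.18·3.38 + 0.29·30.42 = 72.2414.
Var(X) = E[X²] − (E[X])² = 72.2414 − 44.6224 = 27.619.
SD(X) = √27.619 = 5.25538.

5.255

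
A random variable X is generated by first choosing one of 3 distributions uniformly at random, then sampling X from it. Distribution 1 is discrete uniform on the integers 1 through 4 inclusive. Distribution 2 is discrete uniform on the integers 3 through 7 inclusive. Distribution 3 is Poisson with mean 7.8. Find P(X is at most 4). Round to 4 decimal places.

0.5039

Conditional on each component, P(X ≤ 4): 1: 1; 2: 0.4; 3: 0.11167.
By total probability, P(X ≤ 4) = 0.333333·1 + 0.333333·0.4 + 0.333333·0.11167 = 0.50389.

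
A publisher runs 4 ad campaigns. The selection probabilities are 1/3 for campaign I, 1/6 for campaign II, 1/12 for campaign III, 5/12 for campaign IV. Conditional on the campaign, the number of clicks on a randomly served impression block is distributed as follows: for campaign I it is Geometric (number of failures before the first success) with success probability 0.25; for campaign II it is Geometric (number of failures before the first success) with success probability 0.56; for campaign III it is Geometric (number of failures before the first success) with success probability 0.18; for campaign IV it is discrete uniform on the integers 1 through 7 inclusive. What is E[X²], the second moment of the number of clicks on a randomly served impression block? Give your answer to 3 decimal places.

19.509

For each component E[X²] = Var + (mean)², giving I: 21; II: 2.02041; III: 46.0617; IV: 20.
Overall E[X²] = 0.333333·21 + 0.166667·2.02041 + 0.0833333·46.0617 + 0.416667·20 = 19.5085.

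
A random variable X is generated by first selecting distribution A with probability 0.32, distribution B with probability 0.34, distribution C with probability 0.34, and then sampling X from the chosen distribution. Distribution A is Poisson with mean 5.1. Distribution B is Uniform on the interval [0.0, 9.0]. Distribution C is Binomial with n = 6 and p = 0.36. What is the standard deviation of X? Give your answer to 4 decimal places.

2.4514

Per component, A: μ=5.1, E[X²]=31.11; B: μ=4.5, E[X²]=27; C: μ=2.16, E[X²]=6.048.
E[X] = 0.32·5.1 + 0.34·4.5 + 0.34·2.16 = 3.8964.
E[X²] = 0.32·31.11 + 0.34·27 + 0.34·6.048 = 21.1915.
Var(X) = E[X²] − (E[X])² = 21.1915 − 15.1819 = 6.00959.
SD(X) = √6.00959 = 2.45145.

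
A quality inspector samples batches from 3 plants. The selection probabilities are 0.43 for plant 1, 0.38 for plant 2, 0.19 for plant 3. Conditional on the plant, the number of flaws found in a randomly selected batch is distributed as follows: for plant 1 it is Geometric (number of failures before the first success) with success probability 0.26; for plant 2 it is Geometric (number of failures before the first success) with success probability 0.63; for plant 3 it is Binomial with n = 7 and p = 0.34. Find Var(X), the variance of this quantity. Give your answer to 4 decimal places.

Per component, 1: μ=2.84615, E[X²]=19.0473; 2: μ=0.587302, E[X²]=1.27715; 3: μ=2.38, E[X²]=7.2352.
E[X] = 0.43·2.84615 + 0.38·0.587302 + 0.19·2.38 = 1.89922.
E[X²] = 0.43·19.0473 + 0.38·1.27715 + 0.19·7.2352 = 10.0504.
Var(X) = E[X²] − (E[X])² = 10.0504 − 3.60704 = 6.44332.

6.4433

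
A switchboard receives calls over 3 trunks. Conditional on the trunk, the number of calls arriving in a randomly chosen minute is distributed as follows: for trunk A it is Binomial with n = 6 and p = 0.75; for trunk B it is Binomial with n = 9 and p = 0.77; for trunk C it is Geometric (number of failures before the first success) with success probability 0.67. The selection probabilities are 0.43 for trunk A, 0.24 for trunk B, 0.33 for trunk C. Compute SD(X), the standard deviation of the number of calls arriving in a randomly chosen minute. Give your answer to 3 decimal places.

Per component, A: μ=4.5, E[X²]=21.375; B: μ=6.93, E[X²]=49.6188; C: μ=0.492537, E[X²]=0.977723.
E[X] = 0.43·4.5 + 0.24·6.93 + 0.33·0.492537 = 3.76074.
E[X²] = 0.43·21.375 + 0.24·49.6188 + 0.33·0.977723 = 21.4224.
Var(X) = E[X²] − (E[X])² = 21.4224 − 14.1431 = 7.27927.
SD(X) = √7.27927 = 2.69801.

2.698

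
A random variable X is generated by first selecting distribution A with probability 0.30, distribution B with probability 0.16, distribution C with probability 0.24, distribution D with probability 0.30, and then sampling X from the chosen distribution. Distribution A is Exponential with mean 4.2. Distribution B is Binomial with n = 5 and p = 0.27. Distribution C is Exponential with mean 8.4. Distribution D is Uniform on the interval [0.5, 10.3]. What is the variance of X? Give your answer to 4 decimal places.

29.9185

Per component, A: μ=4.2, E[X²]=35.28; B: μ=1.35, E[X²]=2.808; C: μ=8.4, E[X²]=141.12; D: μ=5.4, E[X²]=37.1633.
E[X] = 0.3·4.2 + 0.16·1.35 + 0.24·8.4 + 0.3·5.4 = 5.112.
E[X²] = 0.3·35.28 + 0.16·2.808 + 0.24·141.12 + 0.3·37.1633 = 56.0511.
Var(X) = E[X²] − (E[X])² = 56.0511 − 26.1325 = 29.9185.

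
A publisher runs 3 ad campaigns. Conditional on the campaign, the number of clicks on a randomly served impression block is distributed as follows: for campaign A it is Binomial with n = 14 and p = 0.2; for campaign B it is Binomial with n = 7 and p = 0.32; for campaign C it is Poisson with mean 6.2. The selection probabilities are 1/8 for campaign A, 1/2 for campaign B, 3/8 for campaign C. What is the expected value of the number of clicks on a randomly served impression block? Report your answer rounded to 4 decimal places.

3.7950

Component means — A: 2.8; B: 2.24; C: 6.2.
E[X] = 0.125·2.8 + 0.5·2.24 + 0.375·6.2 = 3.795.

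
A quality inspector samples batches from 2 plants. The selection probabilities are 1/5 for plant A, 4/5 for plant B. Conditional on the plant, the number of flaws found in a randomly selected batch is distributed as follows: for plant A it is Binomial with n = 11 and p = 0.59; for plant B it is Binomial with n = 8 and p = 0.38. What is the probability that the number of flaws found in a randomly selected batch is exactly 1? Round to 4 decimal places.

Conditional on each plant, P(X = 1): A: 0.000871131; B: 0.107057.
By total probability, P(X = 1) = 0.2·0.000871131 + 0.8·0.107057 = 0.0858199.

0.0858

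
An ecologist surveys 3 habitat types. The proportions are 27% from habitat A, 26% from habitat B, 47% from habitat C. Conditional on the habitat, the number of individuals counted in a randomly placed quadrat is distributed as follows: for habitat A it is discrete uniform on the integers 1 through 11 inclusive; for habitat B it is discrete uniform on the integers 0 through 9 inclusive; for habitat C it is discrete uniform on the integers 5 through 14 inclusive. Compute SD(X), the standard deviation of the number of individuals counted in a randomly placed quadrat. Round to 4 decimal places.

3.6729

Per component, A: μ=6, E[X²]=46; B: μ=4.5, E[X²]=28.5; C: μ=9.5, E[X²]=98.5.
E[X] = 0.27·6 + 0.26·4.5 + 0.47·9.5 = 7.255.
E[X²] = 0.27·46 + 0.26·28.5 + 0.47·98.5 = 66.125.
Var(X) = E[X²] − (E[X])² = 66.125 − 52.635 = 13.49.
SD(X) = √13.49 = 3.67287.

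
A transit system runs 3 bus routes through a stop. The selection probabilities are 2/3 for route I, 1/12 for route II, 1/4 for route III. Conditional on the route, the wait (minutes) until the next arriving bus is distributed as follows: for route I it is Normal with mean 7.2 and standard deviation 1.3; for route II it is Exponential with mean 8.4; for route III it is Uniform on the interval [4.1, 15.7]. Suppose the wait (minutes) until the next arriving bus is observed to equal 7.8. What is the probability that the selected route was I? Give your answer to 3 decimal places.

Likelihoods f(7.8 | ·): I: 0.275874; II: 0.0470378; III: 0.0862069.
Posterior ∝ prior × likelihood. Numerator for I: 0.666667·0.275874 = 0.183916.
Normalizing constant: 0.666667·0.275874 + 0.0833333·0.0470378 + 0.25·0.0862069 = 0.209387.
P(I | observation) = 0.183916 / 0.209387 = 0.878352.

0.878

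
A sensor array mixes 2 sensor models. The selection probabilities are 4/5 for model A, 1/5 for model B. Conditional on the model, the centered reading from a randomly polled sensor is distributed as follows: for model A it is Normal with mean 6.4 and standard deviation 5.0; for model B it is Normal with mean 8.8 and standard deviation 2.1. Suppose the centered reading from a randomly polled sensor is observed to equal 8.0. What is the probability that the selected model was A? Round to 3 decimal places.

0.632

Likelihoods f(8.0 | ·): A: 0.0758061; B: 0.176676.
Posterior ∝ prior × likelihood. Numerator for A: 0.8·0.0758061 = 0.0606449.
Normalizing constant: 0.8·0.0758061 + 0.2·0.176676 = 0.0959801.
P(A | observation) = 0.0606449 / 0.0959801 = 0.631849.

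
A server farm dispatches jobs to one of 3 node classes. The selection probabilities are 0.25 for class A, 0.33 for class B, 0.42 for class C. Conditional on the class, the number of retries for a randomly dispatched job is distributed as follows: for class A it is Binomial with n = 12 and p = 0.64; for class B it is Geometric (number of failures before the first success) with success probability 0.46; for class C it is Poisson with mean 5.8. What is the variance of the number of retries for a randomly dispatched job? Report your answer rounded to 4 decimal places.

Per component, A: μ=7.68, E[X²]=61.7472; B: μ=1.17391, E[X²]=3.93006; C: μ=5.8, E[X²]=39.44.
E[X] = 0.25·7.68 + 0.33·1.17391 + 0.42·5.8 = 4.74339.
E[X²] = 0.25·61.7472 + 0.33·3.93006 + 0.42·39.44 = 33.2985.
Var(X) = E[X²] − (E[X])² = 33.2985 − 22.4998 = 10.7988.

10.7988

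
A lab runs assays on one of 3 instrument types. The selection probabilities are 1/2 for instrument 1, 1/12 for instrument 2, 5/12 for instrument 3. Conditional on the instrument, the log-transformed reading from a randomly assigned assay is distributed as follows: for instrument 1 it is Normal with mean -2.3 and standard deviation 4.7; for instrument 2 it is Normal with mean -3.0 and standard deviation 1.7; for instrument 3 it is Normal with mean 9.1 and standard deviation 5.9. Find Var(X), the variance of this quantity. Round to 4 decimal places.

57.9691

Per component, 1: μ=-2.3, E[X²]=27.38; 2: μ=-3, E[X²]=11.89; 3: μ=9.1, E[X²]=117.62.
E[X] = 0.5·-2.3 + 0.0833333·-3 + 0.416667·9.1 = 2.39167.
E[X²] = 0.5·27.38 + 0.0833333·11.89 + 0.416667·117.62 = 63.6892.
Var(X) = E[X²] − (E[X])² = 63.6892 − 5.72007 = 57.9691.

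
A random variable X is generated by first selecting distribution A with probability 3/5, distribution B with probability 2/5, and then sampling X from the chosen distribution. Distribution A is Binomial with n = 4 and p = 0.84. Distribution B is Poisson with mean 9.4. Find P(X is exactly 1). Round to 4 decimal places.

0.0086

Conditional on each component, P(X = 1): A: 0.0137626; B: 0.000777606.
By total probability, P(X = 1) = 0.6·0.0137626 + 0.4·0.000777606 = 0.00856858.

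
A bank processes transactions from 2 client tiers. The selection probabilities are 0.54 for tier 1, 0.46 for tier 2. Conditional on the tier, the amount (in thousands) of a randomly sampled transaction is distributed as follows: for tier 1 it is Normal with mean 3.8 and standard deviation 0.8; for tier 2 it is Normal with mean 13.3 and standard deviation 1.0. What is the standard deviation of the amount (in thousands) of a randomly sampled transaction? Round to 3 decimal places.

Per component, 1: μ=3.8, E[X²]=15.08; 2: μ=13.3, E[X²]=177.89.
E[X] = 0.54·3.8 + 0.46·13.3 = 8.17.
E[X²] = 0.54·15.08 + 0.46·177.89 = 89.9726.
Var(X) = E[X²] − (E[X])² = 89.9726 − 66.7489 = 23.2237.
SD(X) = √23.2237 = 4.8191.

4.819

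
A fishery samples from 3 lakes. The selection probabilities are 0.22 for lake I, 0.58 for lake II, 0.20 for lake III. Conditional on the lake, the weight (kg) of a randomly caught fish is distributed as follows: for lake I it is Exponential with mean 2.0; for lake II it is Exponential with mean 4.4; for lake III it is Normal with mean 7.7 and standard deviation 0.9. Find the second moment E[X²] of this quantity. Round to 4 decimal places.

36.2376

For each component E[X²] = Var + (mean)², giving I: 8; II: 38.72; III: 60.1.
Overall E[X²] = 0.22·8 + 0.58·38.72 + 0.2·60.1 = 36.2376.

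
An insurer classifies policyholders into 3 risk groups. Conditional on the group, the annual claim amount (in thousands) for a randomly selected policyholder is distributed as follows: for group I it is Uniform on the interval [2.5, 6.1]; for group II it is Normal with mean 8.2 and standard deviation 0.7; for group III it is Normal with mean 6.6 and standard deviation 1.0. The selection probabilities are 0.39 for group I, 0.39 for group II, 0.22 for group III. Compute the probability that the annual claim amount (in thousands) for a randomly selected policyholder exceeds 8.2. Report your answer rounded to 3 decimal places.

Conditional on each group, P(X > 8.2): I: 0; II: 0.5; III: 0.0547993.
By total probability, P(X > 8.2) = 0.39·0 + 0.39·0.5 + 0.22·0.0547993 = 0.207056.

0.207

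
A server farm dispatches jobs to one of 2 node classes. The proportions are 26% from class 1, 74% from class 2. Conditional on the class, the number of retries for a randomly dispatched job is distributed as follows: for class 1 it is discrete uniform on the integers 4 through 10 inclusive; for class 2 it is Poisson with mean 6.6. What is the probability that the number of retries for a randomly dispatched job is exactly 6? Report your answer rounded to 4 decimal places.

Conditional on each class, P(X = 6): 1: 0.142857; 2: 0.156166.
By total probability, P(X = 6) = 0.26·0.142857 + 0.74·0.156166 = 0.152706.

0.1527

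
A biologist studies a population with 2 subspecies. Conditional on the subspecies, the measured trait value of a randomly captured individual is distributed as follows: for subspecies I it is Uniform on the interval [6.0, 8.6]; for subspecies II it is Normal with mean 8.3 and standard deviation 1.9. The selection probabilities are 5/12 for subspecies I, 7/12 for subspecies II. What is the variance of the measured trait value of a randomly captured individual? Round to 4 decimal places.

Per component, I: μ=7.3, E[X²]=53.8533; II: μ=8.3, E[X²]=72.5.
E[X] = 0.416667·7.3 + 0.583333·8.3 = 7.88333.
E[X²] = 0.416667·53.8533 + 0.583333·72.5 = 64.7306.
Var(X) = E[X²] − (E[X])² = 64.7306 − 62.1469 = 2.58361.

2.5836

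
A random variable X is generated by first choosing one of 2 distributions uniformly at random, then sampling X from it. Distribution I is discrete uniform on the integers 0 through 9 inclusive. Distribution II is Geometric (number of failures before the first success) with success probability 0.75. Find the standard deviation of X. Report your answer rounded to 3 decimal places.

2.947

Per component, I: μ=4.5, E[X²]=28.5; II: μ=0.333333, E[X²]=0.555556.
E[X] = 0.5·4.5 + 0.5·0.333333 = 2.41667.
E[X²] = 0.5·28.5 + 0.5·0.555556 = 14.5278.
Var(X) = E[X²] − (E[X])² = 14.5278 − 5.84028 = 8.6875.
SD(X) = √8.6875 = 2.94746.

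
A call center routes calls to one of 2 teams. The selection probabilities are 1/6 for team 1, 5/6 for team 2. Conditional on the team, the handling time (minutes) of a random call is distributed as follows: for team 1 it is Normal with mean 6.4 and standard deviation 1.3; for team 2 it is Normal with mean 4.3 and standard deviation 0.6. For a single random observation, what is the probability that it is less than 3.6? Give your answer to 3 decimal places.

Conditional on each team, P(X < 3.6): 1: 0.0156261; 2: 0.121673.
By total probability, P(X < 3.6) = 0.166667·0.0156261 + 0.833333·0.121673 = 0.103998.

0.104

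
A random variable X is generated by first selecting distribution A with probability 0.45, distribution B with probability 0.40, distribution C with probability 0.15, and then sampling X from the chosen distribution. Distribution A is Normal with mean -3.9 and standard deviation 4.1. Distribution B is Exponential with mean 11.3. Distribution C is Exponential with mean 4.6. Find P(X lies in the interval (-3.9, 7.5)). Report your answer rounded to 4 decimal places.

0.5384

Conditional on each component, P(-3.9 < X < 7.5): A: 0.497286; B: 0.485066; C: 0.804156.
By total probability, P(-3.9 < X < 7.5) = 0.45·0.497286 + 0.4·0.485066 + 0.15·0.804156 = 0.538429.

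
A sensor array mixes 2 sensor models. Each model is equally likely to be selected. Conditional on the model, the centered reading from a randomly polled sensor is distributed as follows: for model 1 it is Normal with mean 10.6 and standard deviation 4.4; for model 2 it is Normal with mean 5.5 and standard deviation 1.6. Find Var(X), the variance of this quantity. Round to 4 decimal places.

Per component, 1: μ=10.6, E[X²]=131.72; 2: μ=5.5, E[X²]=32.81.
E[X] = 0.5·10.6 + 0.5·5.5 = 8.05.
E[X²] = 0.5·131.72 + 0.5·32.81 = 82.265.
Var(X) = E[X²] − (E[X])² = 82.265 − 64.8025 = 17.4625.

17.4625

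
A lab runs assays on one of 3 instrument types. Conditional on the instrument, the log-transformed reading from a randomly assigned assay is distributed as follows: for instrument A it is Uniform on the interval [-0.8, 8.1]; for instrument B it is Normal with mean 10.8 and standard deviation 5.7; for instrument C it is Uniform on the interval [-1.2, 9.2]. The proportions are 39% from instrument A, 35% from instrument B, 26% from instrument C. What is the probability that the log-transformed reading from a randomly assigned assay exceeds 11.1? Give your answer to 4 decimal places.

Conditional on each instrument, P(X > 11.1): A: 0; B: 0.479013; C: 0.
By total probability, P(X > 11.1) = 0.39·0 + 0.35·0.479013 + 0.26·0 = 0.167654.

0.1677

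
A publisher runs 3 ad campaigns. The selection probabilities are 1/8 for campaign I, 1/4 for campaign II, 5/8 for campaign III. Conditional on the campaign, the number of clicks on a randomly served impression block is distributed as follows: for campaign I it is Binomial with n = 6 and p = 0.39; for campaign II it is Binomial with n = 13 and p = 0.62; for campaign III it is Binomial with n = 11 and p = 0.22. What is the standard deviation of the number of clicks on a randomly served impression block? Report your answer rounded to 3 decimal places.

2.849

Per component, I: μ=2.34, E[X²]=6.903; II: μ=8.06, E[X²]=68.0264; III: μ=2.42, E[X²]=7.744.
E[X] = 0.125·2.34 + 0.25·8.06 + 0.625·2.42 = 3.82.
E[X²] = 0.125·6.903 + 0.25·68.0264 + 0.625·7.744 = 22.7095.
Var(X) = E[X²] − (E[X])² = 22.7095 − 14.5924 = 8.11707.
SD(X) = √8.11707 = 2.84905.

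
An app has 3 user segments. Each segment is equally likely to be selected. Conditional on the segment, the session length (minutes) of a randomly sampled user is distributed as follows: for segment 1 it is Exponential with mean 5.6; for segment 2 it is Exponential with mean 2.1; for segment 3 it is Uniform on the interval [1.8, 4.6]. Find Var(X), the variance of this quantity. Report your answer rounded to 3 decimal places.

14.277

Per component, 1: μ=5.6, E[X²]=62.72; 2: μ=2.1, E[X²]=8.82; 3: μ=3.2, E[X²]=10.8933.
E[X] = 0.333333·5.6 + 0.333333·2.1 + 0.333333·3.2 = 3.63333.
E[X²] = 0.333333·62.72 + 0.333333·8.82 + 0.333333·10.8933 = 27.4778.
Var(X) = E[X²] − (E[X])² = 27.4778 − 13.2011 = 14.2767.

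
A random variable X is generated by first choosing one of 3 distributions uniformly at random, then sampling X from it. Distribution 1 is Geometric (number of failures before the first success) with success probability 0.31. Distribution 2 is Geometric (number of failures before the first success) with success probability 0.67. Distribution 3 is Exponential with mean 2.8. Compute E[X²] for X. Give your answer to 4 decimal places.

9.5973

For each component E[X²] = Var + (mean)², giving 1: 12.1342; 2: 0.977723; 3: 15.68.
Overall E[X²] = 0.333333·12.1342 + 0.333333·0.977723 + 0.333333·15.68 = 9.59732.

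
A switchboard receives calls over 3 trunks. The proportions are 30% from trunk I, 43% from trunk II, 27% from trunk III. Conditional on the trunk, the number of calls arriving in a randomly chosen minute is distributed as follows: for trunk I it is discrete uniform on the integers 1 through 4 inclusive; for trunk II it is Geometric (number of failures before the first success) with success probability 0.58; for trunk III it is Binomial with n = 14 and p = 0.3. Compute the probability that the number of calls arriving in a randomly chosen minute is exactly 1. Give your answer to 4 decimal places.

Conditional on each trunk, P(X = 1): I: 0.25; II: 0.2436; III: 0.0406934.
By total probability, P(X = 1) = 0.3·0.25 + 0.43·0.2436 + 0.27·0.0406934 = 0.190735.

0.1907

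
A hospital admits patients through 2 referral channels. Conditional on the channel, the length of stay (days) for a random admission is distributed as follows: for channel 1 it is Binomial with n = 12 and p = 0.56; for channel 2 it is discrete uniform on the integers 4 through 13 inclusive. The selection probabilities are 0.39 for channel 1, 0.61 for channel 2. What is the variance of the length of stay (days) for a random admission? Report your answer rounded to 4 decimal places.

Per component, 1: μ=6.72, E[X²]=48.1152; 2: μ=8.5, E[X²]=80.5.
E[X] = 0.39·6.72 + 0.61·8.5 = 7.8058.
E[X²] = 0.39·48.1152 + 0.61·80.5 = 67.8699.
Var(X) = E[X²] − (E[X])² = 67.8699 − 60.9305 = 6.93941.

6.9394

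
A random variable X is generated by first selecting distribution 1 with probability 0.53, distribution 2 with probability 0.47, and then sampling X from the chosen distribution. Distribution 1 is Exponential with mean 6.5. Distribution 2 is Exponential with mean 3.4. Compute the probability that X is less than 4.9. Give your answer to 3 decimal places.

Conditional on each component, P(X < 4.9): 1: 0.529447; 2: 0.763351.
By total probability, P(X < 4.9) = 0.53·0.529447 + 0.47·0.763351 = 0.639382.

0.639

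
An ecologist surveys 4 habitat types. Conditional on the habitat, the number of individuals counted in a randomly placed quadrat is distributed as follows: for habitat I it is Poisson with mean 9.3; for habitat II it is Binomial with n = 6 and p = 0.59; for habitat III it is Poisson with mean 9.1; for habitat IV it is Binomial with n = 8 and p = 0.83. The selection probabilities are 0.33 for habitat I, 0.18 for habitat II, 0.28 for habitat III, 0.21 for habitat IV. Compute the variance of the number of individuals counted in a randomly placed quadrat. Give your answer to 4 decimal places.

10.8572

Per component, I: μ=9.3, E[X²]=95.79; II: μ=3.54, E[X²]=13.983; III: μ=9.1, E[X²]=91.91; IV: μ=6.64, E[X²]=45.2184.
E[X] = 0.33·9.3 + 0.18·3.54 + 0.28·9.1 + 0.21·6.64 = 7.6486.
E[X²] = 0.33·95.79 + 0.18·13.983 + 0.28·91.91 + 0.21·45.2184 = 69.3583.
Var(X) = E[X²] − (E[X])² = 69.3583 − 58.5011 = 10.8572.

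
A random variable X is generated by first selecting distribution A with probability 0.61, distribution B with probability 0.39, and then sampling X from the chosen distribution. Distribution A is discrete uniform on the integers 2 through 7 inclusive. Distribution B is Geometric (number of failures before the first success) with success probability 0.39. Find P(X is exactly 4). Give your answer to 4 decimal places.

Conditional on each component, P(X = 4): A: 0.166667; B: 0.0539988.
By total probability, P(X = 4) = 0.61·0.166667 + 0.39·0.0539988 = 0.122726.

0.1227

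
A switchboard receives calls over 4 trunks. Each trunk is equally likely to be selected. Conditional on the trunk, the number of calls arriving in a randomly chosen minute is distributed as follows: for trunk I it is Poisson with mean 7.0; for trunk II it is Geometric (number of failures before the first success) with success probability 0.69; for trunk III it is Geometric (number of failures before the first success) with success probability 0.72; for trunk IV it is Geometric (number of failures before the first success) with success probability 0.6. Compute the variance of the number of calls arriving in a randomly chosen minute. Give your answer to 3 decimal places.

Per component, I: μ=7, E[X²]=56; II: μ=0.449275, E[X²]=0.852972; III: μ=0.388889, E[X²]=0.691358; IV: μ=0.666667, E[X²]=1.55556.
E[X] = 0.25·7 + 0.25·0.449275 + 0.25·0.388889 + 0.25·0.666667 = 2.12621.
E[X²] = 0.25·56 + 0.25·0.852972 + 0.25·0.691358 + 0.25·1.55556 = 14.775.
Var(X) = E[X²] − (E[X])² = 14.775 − 4.52076 = 10.2542.

10.254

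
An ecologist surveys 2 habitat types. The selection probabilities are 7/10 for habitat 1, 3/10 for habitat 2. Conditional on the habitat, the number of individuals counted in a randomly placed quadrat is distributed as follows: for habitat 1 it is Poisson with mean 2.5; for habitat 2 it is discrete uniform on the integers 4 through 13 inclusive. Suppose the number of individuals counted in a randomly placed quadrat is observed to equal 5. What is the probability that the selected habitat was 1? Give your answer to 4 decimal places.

0.6092

Likelihoods P(X=5 | ·): 1: 0.0668009; 2: 0.1.
Posterior ∝ prior × likelihood. Numerator for 1: 0.7·0.0668009 = 0.0467607.
Normalizing constant: 0.7·0.0668009 + 0.3·0.1 = 0.0767607.
P(1 | observation) = 0.0467607 / 0.0767607 = 0.609175.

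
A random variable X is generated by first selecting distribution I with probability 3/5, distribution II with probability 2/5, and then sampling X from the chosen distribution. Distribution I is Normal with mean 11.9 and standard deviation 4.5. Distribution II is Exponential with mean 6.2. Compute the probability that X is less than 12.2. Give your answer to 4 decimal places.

0.6600

Conditional on each component, P(X < 12.2): I: 0.526576; II: 0.860228.
By total probability, P(X < 12.2) = 0.6·0.526576 + 0.4·0.860228 = 0.660037.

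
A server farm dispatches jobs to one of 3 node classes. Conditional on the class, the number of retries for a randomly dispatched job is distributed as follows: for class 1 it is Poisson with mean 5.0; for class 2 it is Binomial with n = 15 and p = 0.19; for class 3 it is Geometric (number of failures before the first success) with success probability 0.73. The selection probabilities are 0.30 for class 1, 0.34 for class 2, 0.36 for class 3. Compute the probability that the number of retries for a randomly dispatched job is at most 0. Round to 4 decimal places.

Conditional on each class, P(X ≤ 0): 1: 0.00673795; 2: 0.0423912; 3: 0.73.
By total probability, P(X ≤ 0) = 0.3·0.00673795 + 0.34·0.0423912 + 0.36·0.73 = 0.279234.

0.2792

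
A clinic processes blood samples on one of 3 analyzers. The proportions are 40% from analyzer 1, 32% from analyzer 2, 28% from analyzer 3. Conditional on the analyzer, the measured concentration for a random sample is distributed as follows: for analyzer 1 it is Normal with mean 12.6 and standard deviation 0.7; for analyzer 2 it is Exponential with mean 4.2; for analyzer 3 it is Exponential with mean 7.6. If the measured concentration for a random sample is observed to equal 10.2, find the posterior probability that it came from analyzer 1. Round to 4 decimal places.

0.0376

Likelihoods f(10.2 | ·): 1: 0.0015967; 2: 0.0209911; 3: 0.0343809.
Posterior ∝ prior × likelihood. Numerator for 1: 0.4·0.0015967 = 0.000638681.
Normalizing constant: 0.4·0.0015967 + 0.32·0.0209911 + 0.28·0.0343809 = 0.0169825.
P(1 | observation) = 0.000638681 / 0.0169825 = 0.0376082.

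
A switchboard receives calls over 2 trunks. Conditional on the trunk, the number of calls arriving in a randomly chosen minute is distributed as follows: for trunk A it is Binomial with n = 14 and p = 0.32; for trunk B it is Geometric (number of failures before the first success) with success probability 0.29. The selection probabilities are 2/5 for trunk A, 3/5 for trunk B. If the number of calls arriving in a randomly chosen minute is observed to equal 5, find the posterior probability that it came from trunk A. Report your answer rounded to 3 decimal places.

Likelihoods P(X=5 | ·): A: 0.208831; B: 0.0523227.
Posterior ∝ prior × likelihood. Numerator for A: 0.4·0.208831 = 0.0835322.
Normalizing constant: 0.4·0.208831 + 0.6·0.0523227 = 0.114926.
P(A | observation) = 0.0835322 / 0.114926 = 0.726836.

0.727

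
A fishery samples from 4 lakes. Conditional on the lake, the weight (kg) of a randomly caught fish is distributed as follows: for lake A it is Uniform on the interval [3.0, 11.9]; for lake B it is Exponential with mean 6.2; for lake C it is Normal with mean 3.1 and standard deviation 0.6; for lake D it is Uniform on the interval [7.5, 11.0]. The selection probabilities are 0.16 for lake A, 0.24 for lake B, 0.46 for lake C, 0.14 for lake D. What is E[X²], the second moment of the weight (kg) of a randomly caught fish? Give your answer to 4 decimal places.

45.0956

For each component E[X²] = Var + (mean)², giving A: 62.1033; B: 76.88; C: 9.97; D: 86.5833.
Overall E[X²] = 0.16·62.1033 + 0.24·76.88 + 0.46·9.97 + 0.14·86.5833 = 45.0956.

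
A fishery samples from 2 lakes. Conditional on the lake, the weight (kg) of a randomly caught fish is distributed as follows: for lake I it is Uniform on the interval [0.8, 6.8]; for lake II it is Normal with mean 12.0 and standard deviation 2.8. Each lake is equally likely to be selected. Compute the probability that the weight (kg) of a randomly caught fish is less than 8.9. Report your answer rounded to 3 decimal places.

0.567

Conditional on each lake, P(X < 8.9): I: 1; II: 0.134116.
By total probability, P(X < 8.9) = 0.5·1 + 0.5·0.134116 = 0.567058.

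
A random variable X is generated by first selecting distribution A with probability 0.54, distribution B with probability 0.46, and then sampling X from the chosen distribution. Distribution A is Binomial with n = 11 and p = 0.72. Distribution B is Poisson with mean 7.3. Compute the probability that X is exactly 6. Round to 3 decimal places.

0.125

Conditional on each component, P(X = 6): A: 0.110771; B: 0.141989.
By total probability, P(X = 6) = 0.54·0.110771 + 0.46·0.141989 = 0.125131.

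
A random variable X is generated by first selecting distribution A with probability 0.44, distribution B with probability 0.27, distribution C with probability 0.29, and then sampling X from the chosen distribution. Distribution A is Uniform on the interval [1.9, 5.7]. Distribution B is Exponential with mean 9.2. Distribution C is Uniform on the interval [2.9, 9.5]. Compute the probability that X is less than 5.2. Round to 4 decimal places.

0.5997

Conditional on each component, P(X < 5.2): A: 0.868421; B: 0.431763; C: 0.348485.
By total probability, P(X < 5.2) = 0.44·0.868421 + 0.27·0.431763 + 0.29·0.348485 = 0.599742.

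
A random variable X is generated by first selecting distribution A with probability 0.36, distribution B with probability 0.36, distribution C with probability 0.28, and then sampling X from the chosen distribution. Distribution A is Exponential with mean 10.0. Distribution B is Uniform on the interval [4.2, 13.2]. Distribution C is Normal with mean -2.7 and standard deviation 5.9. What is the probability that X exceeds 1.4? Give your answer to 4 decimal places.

0.7412

Conditional on each component, P(X > 1.4): A: 0.869358; B: 1; C: 0.243554.
By total probability, P(X > 1.4) = 0.36·0.869358 + 0.36·1 + 0.28·0.243554 = 0.741164.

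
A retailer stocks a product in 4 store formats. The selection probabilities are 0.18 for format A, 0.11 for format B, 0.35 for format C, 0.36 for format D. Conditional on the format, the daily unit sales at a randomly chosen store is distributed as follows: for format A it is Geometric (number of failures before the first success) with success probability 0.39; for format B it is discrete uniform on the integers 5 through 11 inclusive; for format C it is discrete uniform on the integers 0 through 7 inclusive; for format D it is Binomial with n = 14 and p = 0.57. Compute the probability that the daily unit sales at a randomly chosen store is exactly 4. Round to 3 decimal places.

Conditional on each format, P(X = 4): A: 0.0539988; B: 0; C: 0.125; D: 0.0228359.
By total probability, P(X = 4) = 0.18·0.0539988 + 0.11·0 + 0.35·0.125 + 0.36·0.0228359 = 0.0616907.

0.062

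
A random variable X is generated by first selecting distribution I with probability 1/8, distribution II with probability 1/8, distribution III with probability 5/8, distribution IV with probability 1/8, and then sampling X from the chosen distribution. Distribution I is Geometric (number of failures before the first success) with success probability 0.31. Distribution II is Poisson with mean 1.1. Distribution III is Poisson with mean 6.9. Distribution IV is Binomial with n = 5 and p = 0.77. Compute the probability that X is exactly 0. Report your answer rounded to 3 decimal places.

0.081

Conditional on each component, P(X = 0): I: 0.31; II: 0.332871; III: 0.00100779; IV: 0.000643634.
By total probability, P(X = 0) = 0.125·0.31 + 0.125·0.332871 + 0.625·0.00100779 + 0.125·0.000643634 = 0.0810692.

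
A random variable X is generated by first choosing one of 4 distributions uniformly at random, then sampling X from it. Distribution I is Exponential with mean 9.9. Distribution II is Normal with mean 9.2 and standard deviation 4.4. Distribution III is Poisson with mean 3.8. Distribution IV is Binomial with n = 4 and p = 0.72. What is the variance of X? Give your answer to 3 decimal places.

Per component, I: μ=9.9, E[X²]=196.02; II: μ=9.2, E[X²]=104; III: μ=3.8, E[X²]=18.24; IV: μ=2.88, E[X²]=9.1008.
E[X] = 0.25·9.9 + 0.25·9.2 + 0.25·3.8 + 0.25·2.88 = 6.445.
E[X²] = 0.25·196.02 + 0.25·104 + 0.25·18.24 + 0.25·9.1008 = 81.8402.
Var(X) = E[X²] − (E[X])² = 81.8402 − 41.538 = 40.3022.

40.302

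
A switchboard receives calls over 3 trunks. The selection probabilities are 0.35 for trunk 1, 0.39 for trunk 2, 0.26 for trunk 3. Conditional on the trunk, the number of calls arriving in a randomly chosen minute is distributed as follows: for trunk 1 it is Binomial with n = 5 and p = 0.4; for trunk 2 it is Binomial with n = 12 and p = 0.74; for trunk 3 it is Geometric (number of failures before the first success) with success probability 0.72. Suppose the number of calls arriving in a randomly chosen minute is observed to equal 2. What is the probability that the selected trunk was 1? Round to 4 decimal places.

0.8917

Likelihoods P(X=2 | ·): 1: 0.3456; 2: 5.102e-05; 3: 0.056448.
Posterior ∝ prior × likelihood. Numerator for 1: 0.35·0.3456 = 0.12096.
Normalizing constant: 0.35·0.3456 + 0.39·5.102e-05 + 0.26·0.056448 = 0.135656.
P(1 | observation) = 0.12096 / 0.135656 = 0.891665.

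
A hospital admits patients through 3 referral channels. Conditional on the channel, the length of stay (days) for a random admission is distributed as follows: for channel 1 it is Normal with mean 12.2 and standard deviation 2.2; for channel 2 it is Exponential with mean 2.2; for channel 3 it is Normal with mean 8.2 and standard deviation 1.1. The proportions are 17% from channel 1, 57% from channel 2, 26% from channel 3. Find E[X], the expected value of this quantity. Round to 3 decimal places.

Component means — 1: 12.2; 2: 2.2; 3: 8.2.
E[X] = 0.17·12.2 + 0.57·2.2 + 0.26·8.2 = 5.46.

5.460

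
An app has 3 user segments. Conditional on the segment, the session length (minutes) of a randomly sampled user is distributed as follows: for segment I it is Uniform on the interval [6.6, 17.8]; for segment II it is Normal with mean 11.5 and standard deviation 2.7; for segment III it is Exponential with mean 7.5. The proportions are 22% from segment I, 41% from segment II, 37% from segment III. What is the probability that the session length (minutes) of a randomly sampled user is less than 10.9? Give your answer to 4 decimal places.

0.5369

Conditional on each segment, P(X < 10.9): I: 0.383929; II: 0.41207; III: 0.76621.
By total probability, P(X < 10.9) = 0.22·0.383929 + 0.41·0.41207 + 0.37·0.76621 = 0.536911.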